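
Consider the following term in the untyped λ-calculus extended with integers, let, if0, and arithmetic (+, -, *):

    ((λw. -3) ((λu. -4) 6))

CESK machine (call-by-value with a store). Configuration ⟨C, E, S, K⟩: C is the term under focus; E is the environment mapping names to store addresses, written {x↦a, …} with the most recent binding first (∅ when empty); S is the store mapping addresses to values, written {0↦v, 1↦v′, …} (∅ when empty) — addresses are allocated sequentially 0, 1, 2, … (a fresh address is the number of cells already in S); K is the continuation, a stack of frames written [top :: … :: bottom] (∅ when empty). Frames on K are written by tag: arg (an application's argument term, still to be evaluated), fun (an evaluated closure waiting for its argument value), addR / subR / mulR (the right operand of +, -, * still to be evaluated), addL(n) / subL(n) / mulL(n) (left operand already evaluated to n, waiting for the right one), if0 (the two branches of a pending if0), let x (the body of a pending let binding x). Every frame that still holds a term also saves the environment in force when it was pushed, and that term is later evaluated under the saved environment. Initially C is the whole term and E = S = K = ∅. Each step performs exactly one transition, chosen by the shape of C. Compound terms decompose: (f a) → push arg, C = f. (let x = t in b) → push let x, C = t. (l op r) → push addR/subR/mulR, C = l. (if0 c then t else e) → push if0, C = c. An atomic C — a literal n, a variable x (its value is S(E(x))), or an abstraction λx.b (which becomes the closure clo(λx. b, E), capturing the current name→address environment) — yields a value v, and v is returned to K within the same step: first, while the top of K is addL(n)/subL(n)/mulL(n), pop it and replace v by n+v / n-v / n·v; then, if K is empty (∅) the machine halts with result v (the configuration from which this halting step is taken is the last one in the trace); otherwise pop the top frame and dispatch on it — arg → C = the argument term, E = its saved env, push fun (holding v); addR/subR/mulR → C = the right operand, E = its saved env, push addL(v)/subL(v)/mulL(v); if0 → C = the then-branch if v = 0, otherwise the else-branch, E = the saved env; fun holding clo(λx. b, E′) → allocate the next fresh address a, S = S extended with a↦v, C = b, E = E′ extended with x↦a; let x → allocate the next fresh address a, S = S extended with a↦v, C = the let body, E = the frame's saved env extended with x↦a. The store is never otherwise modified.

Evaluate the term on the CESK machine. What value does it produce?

Answer: -3

Machine steps:
0. ⟨C=((λw. -3) ((λu. -4) 6)); E=∅; S=∅; K=∅⟩
1. ⟨C=(λw. -3); E=∅; S=∅; K=[arg]⟩
2. ⟨C=((λu. -4) 6); E=∅; S=∅; K=[fun]⟩
3. ⟨C=(λu. -4); E=∅; S=∅; K=[arg :: fun]⟩
4. ⟨C=6; E=∅; S=∅; K=[fun :: fun]⟩
5. ⟨C=-4; E={u↦0}; S={0↦6}; K=[fun]⟩
6. ⟨C=-3; E={w↦1}; S={0↦6, 1↦-4}; K=∅⟩
→ final value -3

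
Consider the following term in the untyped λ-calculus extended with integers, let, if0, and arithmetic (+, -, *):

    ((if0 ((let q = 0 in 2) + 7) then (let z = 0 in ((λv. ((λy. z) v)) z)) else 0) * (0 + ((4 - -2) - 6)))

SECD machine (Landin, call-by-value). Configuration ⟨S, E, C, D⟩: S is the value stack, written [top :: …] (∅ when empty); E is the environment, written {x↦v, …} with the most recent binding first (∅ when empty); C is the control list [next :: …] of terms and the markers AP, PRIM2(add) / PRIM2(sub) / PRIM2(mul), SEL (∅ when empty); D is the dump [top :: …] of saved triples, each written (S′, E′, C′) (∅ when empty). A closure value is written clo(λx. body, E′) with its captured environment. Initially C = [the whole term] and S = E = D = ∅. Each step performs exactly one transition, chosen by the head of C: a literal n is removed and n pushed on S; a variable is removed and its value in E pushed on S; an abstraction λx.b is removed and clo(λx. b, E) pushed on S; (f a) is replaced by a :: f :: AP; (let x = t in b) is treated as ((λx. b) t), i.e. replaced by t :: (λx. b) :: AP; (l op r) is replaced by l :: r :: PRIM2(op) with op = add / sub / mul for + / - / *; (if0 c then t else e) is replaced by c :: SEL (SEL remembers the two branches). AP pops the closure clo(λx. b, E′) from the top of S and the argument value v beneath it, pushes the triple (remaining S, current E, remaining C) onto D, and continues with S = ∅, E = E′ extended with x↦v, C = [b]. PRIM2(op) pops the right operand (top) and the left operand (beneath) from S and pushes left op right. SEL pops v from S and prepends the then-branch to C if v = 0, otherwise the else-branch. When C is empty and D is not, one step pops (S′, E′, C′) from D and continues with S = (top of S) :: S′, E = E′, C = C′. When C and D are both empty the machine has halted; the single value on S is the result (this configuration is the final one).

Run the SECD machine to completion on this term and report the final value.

[0] <S=∅, E=∅, C=[((if0 ((let q = 0 in 2) + 7) then (let z = 0 in ((λv. ((λy. z) v)) z)) else 0) * (0 + ((4 - -2) - 6)))], D=∅>
[1] <S=∅, E=∅, C=[(if0 ((let q = 0 in 2) + 7) then (let z = 0 in ((λv. ((λy. z) v)) z)) else 0) :: (0 + ((4 - -2) - 6)) :: PRIM2(mul)], D=∅>
[2] <S=∅, E=∅, C=[((let q = 0 in 2) + 7) :: SEL :: (0 + ((4 - -2) - 6)) :: PRIM2(mul)], D=∅>
[3] <S=∅, E=∅, C=[(let q = 0 in 2) :: 7 :: PRIM2(add) :: SEL :: (0 + ((4 - -2) - 6)) :: PRIM2(mul)], D=∅>
[4] <S=∅, E=∅, C=[0 :: (λq. 2) :: AP :: 7 :: PRIM2(add) :: SEL :: (0 + ((4 - -2) - 6)) :: PRIM2(mul)], D=∅>
[5] <S=[0], E=∅, C=[(λq. 2) :: AP :: 7 :: PRIM2(add) :: SEL :: (0 + ((4 - -2) - 6)) :: PRIM2(mul)], D=∅>
[6] <S=[clo(λq. 2, ∅) :: 0], E=∅, C=[AP :: 7 :: PRIM2(add) :: SEL :: (0 + ((4 - -2) - 6)) :: PRIM2(mul)], D=∅>
[7] <S=∅, E={q↦0}, C=[2], D=[(∅, ∅, [7 :: PRIM2(add) :: SEL :: (0 + ((4 - -2) - 6)) :: PRIM2(mul)])]>
[8] <S=[2], E={q↦0}, C=∅, D=[(∅, ∅, [7 :: PRIM2(add) :: SEL :: (0 + ((4 - -2) - 6)) :: PRIM2(mul)])]>
[9] <S=[2], E=∅, C=[7 :: PRIM2(add) :: SEL :: (0 + ((4 - -2) - 6)) :: PRIM2(mul)], D=∅>
[10] <S=[7 :: 2], E=∅, C=[PRIM2(add) :: SEL :: (0 + ((4 - -2) - 6)) :: PRIM2(mul)], D=∅>
[11] <S=[9], E=∅, C=[SEL :: (0 + ((4 - -2) - 6)) :: PRIM2(mul)], D=∅>
[12] <S=∅, E=∅, C=[0 :: (0 + ((4 - -2) - 6)) :: PRIM2(mul)], D=∅>
[13] <S=[0], E=∅, C=[(0 + ((4 - -2) - 6)) :: PRIM2(mul)], D=∅>
[14] <S=[0], E=∅, C=[0 :: ((4 - -2) - 6) :: PRIM2(add) :: PRIM2(mul)], D=∅>
[15] <S=[0 :: 0], E=∅, C=[((4 - -2) - 6) :: PRIM2(add) :: PRIM2(mul)], D=∅>
[16] <S=[0 :: 0], E=∅, C=[(4 - -2) :: 6 :: PRIM2(sub) :: PRIM2(add) :: PRIM2(mul)], D=∅>
[17] <S=[0 :: 0], E=∅, C=[4 :: -2 :: PRIM2(sub) :: 6 :: PRIM2(sub) :: PRIM2(add) :: PRIM2(mul)], D=∅>
[18] <S=[4 :: 0 :: 0], E=∅, C=[-2 :: PRIM2(sub) :: 6 :: PRIM2(sub) :: PRIM2(add) :: PRIM2(mul)], D=∅>
[19] <S=[-2 :: 4 :: 0 :: 0], E=∅, C=[PRIM2(sub) :: 6 :: PRIM2(sub) :: PRIM2(add) :: PRIM2(mul)], D=∅>
[20] <S=[6 :: 0 :: 0], E=∅, C=[6 :: PRIM2(sub) :: PRIM2(add) :: PRIM2(mul)], D=∅>
[21] <S=[6 :: 6 :: 0 :: 0], E=∅, C=[PRIM2(sub) :: PRIM2(add) :: PRIM2(mul)], D=∅>
[22] <S=[0 :: 0 :: 0], E=∅, C=[PRIM2(add) :: PRIM2(mul)], D=∅>
[23] <S=[0 :: 0], E=∅, C=[PRIM2(mul)], D=∅>
[24] <S=[0], E=∅, C=∅, D=∅>
→ final value 0

Answer: 0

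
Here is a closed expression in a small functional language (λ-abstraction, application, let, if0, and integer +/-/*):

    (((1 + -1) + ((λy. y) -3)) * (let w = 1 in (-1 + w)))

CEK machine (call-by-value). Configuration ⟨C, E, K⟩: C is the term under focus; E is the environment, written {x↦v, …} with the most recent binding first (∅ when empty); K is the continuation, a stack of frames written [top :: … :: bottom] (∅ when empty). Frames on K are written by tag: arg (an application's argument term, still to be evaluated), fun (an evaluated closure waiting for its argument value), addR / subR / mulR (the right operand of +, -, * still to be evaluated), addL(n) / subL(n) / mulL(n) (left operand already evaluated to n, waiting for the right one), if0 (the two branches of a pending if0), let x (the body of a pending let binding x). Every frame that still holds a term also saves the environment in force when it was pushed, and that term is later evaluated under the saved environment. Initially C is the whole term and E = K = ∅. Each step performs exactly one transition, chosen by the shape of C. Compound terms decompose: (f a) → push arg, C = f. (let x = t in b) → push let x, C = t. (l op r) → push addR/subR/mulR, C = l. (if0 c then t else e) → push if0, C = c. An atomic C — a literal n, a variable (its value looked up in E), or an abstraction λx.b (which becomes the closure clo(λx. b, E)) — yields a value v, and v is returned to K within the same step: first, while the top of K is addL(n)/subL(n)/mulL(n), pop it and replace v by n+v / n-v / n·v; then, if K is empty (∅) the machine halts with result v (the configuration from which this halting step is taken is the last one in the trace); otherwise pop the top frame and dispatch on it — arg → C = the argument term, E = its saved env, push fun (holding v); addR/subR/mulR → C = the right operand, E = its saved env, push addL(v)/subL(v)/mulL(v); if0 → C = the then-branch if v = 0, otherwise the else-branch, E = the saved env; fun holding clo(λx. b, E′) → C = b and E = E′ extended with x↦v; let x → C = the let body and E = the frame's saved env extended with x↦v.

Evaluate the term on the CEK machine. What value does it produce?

Answer: 0

Machine steps:
step 0: [C=(((1 + -1) + ((λy. y) -3)) * (let w = 1 in (-1 + w))) | E=∅ | K=∅]
step 1: [C=((1 + -1) + ((λy. y) -3)) | E=∅ | K=[mulR]]
step 2: [C=(1 + -1) | E=∅ | K=[addR :: mulR]]
step 3: [C=1 | E=∅ | K=[addR :: addR :: mulR]]
step 4: [C=-1 | E=∅ | K=[addL(1) :: addR :: mulR]]
step 5: [C=((λy. y) -3) | E=∅ | K=[addL(0) :: mulR]]
step 6: [C=(λy. y) | E=∅ | K=[arg :: addL(0) :: mulR]]
step 7: [C=-3 | E=∅ | K=[fun :: addL(0) :: mulR]]
step 8: [C=y | E={y↦-3} | K=[addL(0) :: mulR]]
step 9: [C=(let w = 1 in (-1 + w)) | E=∅ | K=[mulL(-3)]]
step 10: [C=1 | E=∅ | K=[let w :: mulL(-3)]]
step 11: [C=(-1 + w) | E={w↦1} | K=[mulL(-3)]]
step 12: [C=-1 | E={w↦1} | K=[addR :: mulL(-3)]]
step 13: [C=w | E={w↦1} | K=[addL(-1) :: mulL(-3)]]
→ final value 0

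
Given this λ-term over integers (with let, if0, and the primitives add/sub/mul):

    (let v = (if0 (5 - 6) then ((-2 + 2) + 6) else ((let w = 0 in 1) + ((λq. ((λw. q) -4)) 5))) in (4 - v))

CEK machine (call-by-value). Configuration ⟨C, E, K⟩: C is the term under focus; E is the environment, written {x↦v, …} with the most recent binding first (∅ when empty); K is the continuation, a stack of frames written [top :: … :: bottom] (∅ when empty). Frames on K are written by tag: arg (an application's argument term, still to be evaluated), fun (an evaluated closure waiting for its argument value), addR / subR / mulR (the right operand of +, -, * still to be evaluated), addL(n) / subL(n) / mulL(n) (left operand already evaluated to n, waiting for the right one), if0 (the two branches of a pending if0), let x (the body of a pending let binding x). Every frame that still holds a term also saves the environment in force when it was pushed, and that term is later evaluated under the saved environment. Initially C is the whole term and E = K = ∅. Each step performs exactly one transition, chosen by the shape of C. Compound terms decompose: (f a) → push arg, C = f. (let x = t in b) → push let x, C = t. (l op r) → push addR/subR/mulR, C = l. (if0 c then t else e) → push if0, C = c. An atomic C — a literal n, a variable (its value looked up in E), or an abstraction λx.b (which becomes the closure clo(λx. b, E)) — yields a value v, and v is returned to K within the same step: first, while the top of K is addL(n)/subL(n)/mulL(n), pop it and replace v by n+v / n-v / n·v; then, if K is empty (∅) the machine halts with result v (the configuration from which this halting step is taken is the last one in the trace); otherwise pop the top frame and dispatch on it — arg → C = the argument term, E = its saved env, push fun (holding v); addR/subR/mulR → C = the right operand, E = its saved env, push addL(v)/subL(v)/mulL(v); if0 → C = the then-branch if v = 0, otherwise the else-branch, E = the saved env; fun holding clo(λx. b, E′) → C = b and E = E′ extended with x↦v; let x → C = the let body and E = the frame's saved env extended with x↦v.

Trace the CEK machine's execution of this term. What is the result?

Answer: -2

Execution trace:
t=0: [C=(let v = (if0 (5 - 6) then ((-2 + 2) + 6) else ((let w = 0 in 1) + ((λq. ((λw. q) -4)) 5))) in (4 - v)) | E=∅ | K=∅]
t=1: [C=(if0 (5 - 6) then ((-2 + 2) + 6) else ((let w = 0 in 1) + ((λq. ((λw. q) -4)) 5))) | E=∅ | K=[let v]]
t=2: [C=(5 - 6) | E=∅ | K=[if0 :: let v]]
t=3: [C=5 | E=∅ | K=[subR :: if0 :: let v]]
t=4: [C=6 | E=∅ | K=[subL(5) :: if0 :: let v]]
t=5: [C=((let w = 0 in 1) + ((λq. ((λw. q) -4)) 5)) | E=∅ | K=[let v]]
t=6: [C=(let w = 0 in 1) | E=∅ | K=[addR :: let v]]
t=7: [C=0 | E=∅ | K=[let w :: addR :: let v]]
t=8: [C=1 | E={w↦0} | K=[addR :: let v]]
t=9: [C=((λq. ((λw. q) -4)) 5) | E=∅ | K=[addL(1) :: let v]]
t=10: [C=(λq. ((λw. q) -4)) | E=∅ | K=[arg :: addL(1) :: let v]]
t=11: [C=5 | E=∅ | K=[fun :: addL(1) :: let v]]
t=12: [C=((λw. q) -4) | E={q↦5} | K=[addL(1) :: let v]]
t=13: [C=(λw. q) | E={q↦5} | K=[arg :: addL(1) :: let v]]
t=14: [C=-4 | E={q↦5} | K=[fun :: addL(1) :: let v]]
t=15: [C=q | E={w↦-4, q↦5} | K=[addL(1) :: let v]]
t=16: [C=(4 - v) | E={v↦6} | K=∅]
t=17: [C=4 | E={v↦6} | K=[subR]]
t=18: [C=v | E={v↦6} | K=[subL(4)]]
→ final value -2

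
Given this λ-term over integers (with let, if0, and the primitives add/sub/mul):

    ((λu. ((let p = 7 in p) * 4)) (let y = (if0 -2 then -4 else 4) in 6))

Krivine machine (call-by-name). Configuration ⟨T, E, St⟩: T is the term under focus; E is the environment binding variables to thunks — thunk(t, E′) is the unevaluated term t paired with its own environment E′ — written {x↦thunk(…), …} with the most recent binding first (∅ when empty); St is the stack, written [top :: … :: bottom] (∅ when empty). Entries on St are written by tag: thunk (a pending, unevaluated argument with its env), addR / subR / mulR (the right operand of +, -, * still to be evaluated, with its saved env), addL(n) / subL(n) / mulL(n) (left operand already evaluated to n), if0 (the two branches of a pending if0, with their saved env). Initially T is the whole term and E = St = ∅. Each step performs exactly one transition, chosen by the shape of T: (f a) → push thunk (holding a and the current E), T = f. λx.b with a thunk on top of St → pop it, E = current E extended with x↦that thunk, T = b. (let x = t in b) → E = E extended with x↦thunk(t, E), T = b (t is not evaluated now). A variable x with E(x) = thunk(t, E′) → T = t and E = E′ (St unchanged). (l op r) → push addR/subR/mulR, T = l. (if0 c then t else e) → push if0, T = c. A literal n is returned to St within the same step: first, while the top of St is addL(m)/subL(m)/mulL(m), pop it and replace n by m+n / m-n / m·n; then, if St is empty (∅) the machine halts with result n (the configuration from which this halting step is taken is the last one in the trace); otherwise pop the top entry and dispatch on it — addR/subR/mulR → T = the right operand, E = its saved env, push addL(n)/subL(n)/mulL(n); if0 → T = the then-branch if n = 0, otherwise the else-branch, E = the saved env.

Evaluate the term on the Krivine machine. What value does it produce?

Answer: 28

Machine steps:
step 0: <T=((λu. ((let p = 7 in p) * 4)) (let y = (if0 -2 then -4 else 4) in 6)), E=∅, St=∅>
step 1: <T=(λu. ((let p = 7 in p) * 4)), E=∅, St=[thunk]>
step 2: <T=((let p = 7 in p) * 4), E={u↦thunk((let y = (if0 -2 then -4 else 4) in 6), ∅)}, St=∅>
step 3: <T=(let p = 7 in p), E={u↦thunk((let y = (if0 -2 then -4 else 4) in 6), ∅)}, St=[mulR]>
step 4: <T=p, E={p↦thunk(7, {u↦thunk((let y = (if0 -2 then -4 else 4) in 6), ∅)}), u↦thunk((let y = (if0 -2 then -4 else 4) in 6), ∅)}, St=[mulR]>
step 5: <T=7, E={u↦thunk((let y = (if0 -2 then -4 else 4) in 6), ∅)}, St=[mulR]>
step 6: <T=4, E={u↦thunk((let y = (if0 -2 then -4 else 4) in 6), ∅)}, St=[mulL(7)]>
→ final value 28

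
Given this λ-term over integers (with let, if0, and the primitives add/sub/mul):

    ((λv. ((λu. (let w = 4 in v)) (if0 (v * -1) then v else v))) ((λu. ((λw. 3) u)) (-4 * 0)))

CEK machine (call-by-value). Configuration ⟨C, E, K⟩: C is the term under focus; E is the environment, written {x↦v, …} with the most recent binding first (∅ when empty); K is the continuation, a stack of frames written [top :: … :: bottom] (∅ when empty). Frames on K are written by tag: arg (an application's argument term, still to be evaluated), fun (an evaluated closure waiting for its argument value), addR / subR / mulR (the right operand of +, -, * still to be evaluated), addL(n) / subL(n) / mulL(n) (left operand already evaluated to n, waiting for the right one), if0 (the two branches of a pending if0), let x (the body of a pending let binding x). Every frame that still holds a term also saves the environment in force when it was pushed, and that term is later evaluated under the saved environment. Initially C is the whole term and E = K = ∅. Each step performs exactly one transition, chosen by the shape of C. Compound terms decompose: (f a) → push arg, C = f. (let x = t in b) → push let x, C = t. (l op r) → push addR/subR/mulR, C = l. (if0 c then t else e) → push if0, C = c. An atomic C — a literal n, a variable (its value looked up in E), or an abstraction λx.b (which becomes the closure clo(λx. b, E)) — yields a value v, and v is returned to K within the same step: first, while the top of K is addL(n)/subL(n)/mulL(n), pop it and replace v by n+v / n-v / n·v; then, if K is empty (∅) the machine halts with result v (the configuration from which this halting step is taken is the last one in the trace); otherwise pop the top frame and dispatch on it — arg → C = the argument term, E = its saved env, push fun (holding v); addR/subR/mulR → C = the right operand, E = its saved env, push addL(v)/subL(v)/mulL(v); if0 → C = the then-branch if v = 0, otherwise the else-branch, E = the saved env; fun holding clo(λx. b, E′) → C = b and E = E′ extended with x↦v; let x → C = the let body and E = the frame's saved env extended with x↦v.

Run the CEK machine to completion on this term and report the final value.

Answer: 3

Derivation:
step 0: <C=((λv. ((λu. (let w = 4 in v)) (if0 (v * -1) then v else v))) ((λu. ((λw. 3) u)) (-4 * 0))), E=∅, K=∅>
step 1: <C=(λv. ((λu. (let w = 4 in v)) (if0 (v * -1) then v else v))), E=∅, K=[arg]>
step 2: <C=((λu. ((λw. 3) u)) (-4 * 0)), E=∅, K=[fun]>
step 3: <C=(λu. ((λw. 3) u)), E=∅, K=[arg :: fun]>
step 4: <C=(-4 * 0), E=∅, K=[fun :: fun]>
step 5: <C=-4, E=∅, K=[mulR :: fun :: fun]>
step 6: <C=0, E=∅, K=[mulL(-4) :: fun :: fun]>
step 7: <C=((λw. 3) u), E={u↦0}, K=[fun]>
step 8: <C=(λw. 3), E={u↦0}, K=[arg :: fun]>
step 9: <C=u, E={u↦0}, K=[fun :: fun]>
step 10: <C=3, E={w↦0, u↦0}, K=[fun]>
step 11: <C=((λu. (let w = 4 in v)) (if0 (v * -1) then v else v)), E={v↦3}, K=∅>
step 12: <C=(λu. (let w = 4 in v)), E={v↦3}, K=[arg]>
step 13: <C=(if0 (v * -1) then v else v), E={v↦3}, K=[fun]>
step 14: <C=(v * -1), E={v↦3}, K=[if0 :: fun]>
step 15: <C=v, E={v↦3}, K=[mulR :: if0 :: fun]>
step 16: <C=-1, E={v↦3}, K=[mulL(3) :: if0 :: fun]>
step 17: <C=v, E={v↦3}, K=[fun]>
step 18: <C=(let w = 4 in v), E={u↦3, v↦3}, K=∅>
step 19: <C=4, E={u↦3, v↦3}, K=[let w]>
step 20: <C=v, E={w↦4, u↦3, v↦3}, K=∅>
→ final value 3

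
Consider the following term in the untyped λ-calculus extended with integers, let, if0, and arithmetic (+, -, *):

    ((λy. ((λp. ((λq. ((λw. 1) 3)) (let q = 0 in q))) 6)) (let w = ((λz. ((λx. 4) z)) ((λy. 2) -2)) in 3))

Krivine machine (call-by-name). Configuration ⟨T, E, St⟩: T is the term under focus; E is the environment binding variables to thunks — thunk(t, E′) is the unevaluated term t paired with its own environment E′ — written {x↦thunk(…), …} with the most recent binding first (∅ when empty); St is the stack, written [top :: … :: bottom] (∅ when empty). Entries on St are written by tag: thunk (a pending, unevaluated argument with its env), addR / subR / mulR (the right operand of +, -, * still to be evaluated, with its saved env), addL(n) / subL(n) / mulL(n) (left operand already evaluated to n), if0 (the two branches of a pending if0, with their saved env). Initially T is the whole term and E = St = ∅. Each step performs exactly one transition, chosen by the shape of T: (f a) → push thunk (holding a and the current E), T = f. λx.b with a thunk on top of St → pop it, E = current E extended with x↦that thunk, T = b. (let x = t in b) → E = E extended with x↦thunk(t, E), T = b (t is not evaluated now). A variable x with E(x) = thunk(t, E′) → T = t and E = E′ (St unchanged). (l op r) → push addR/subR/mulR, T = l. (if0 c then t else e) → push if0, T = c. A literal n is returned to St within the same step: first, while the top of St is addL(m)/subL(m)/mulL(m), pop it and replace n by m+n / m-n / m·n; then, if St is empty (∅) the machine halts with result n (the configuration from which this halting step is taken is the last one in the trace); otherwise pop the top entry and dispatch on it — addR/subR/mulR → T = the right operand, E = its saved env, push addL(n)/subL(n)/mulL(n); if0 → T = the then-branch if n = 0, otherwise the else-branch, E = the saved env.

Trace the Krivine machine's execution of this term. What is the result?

[0] <T=((λy. ((λp. ((λq. ((λw. 1) 3)) (let q = 0 in q))) 6)) (let w = ((λz. ((λx. 4) z)) ((λy. 2) -2)) in 3)), E=∅, St=∅>
[1] <T=(λy. ((λp. ((λq. ((λw. 1) 3)) (let q = 0 in q))) 6)), E=∅, St=[thunk]>
[2] <T=((λp. ((λq. ((λw. 1) 3)) (let q = 0 in q))) 6), E={y↦thunk((let w = ((λz. ((λx. 4) z)) ((λy. 2) -2)) in 3), ∅)}, St=∅>
[3] <T=(λp. ((λq. ((λw. 1) 3)) (let q = 0 in q))), E={y↦thunk((let w = ((λz. ((λx. 4) z)) ((λy. 2) -2)) in 3), ∅)}, St=[thunk]>
[4] <T=((λq. ((λw. 1) 3)) (let q = 0 in q)), E={p↦thunk(6, {y↦thunk((let w = ((λz. ((λx. 4) z)) ((λy. 2) -2)) in 3), ∅)}), y↦thunk((let w = ((λz. ((λx. 4) z)) ((λy. 2) -2)) in 3), ∅)}, St=∅>
[5] <T=(λq. ((λw. 1) 3)), E={p↦thunk(6, {y↦thunk((let w = ((λz. ((λx. 4) z)) ((λy. 2) -2)) in 3), ∅)}), y↦thunk((let w = ((λz. ((λx. 4) z)) ((λy. 2) -2)) in 3), ∅)}, St=[thunk]>
[6] <T=((λw. 1) 3), E={q↦thunk((let q = 0 in q), {p↦thunk(6, {y↦thunk((let w = ((λz. ((λx. 4) z)) ((λy. 2) -2)) in 3), ∅)}), y↦thunk((let w = ((λz. ((λx. 4) z)) ((λy. 2) -2)) in 3), ∅)}), p↦thunk(6, {y↦thunk((let w = ((λz. ((λx. 4) z)) ((λy. 2) -2)) in 3), ∅)}), y↦thunk((let w = ((λz. ((λx. 4) z)) ((λy. 2) -2)) in 3), ∅)}, St=∅>
[7] <T=(λw. 1), E={q↦thunk((let q = 0 in q), {p↦thunk(6, {y↦thunk((let w = ((λz. ((λx. 4) z)) ((λy. 2) -2)) in 3), ∅)}), y↦thunk((let w = ((λz. ((λx. 4) z)) ((λy. 2) -2)) in 3), ∅)}), p↦thunk(6, {y↦thunk((let w = ((λz. ((λx. 4) z)) ((λy. 2) -2)) in 3), ∅)}), y↦thunk((let w = ((λz. ((λx. 4) z)) ((λy. 2) -2)) in 3), ∅)}, St=[thunk]>
[8] <T=1, E={w↦thunk(3, {q↦thunk((let q = 0 in q), {p↦thunk(6, {y↦thunk((let w = ((λz. ((λx. 4) z)) ((λy. 2) -2)) in 3), ∅)}), y↦thunk((let w = ((λz. ((λx. 4) z)) ((λy. 2) -2)) in 3), ∅)}), p↦thunk(6, {y↦thunk((let w = ((λz. ((λx. 4) z)) ((λy. 2) -2)) in 3), ∅)}), y↦thunk((let w = ((λz. ((λx. 4) z)) ((λy. 2) -2)) in 3), ∅)}), q↦thunk((let q = 0 in q), {p↦thunk(6, {y↦thunk((let w = ((λz. ((λx. 4) z)) ((λy. 2) -2)) in 3), ∅)}), y↦thunk((let w = ((λz. ((λx. 4) z)) ((λy. 2) -2)) in 3), ∅)}), p↦thunk(6, {y↦thunk((let w = ((λz. ((λx. 4) z)) ((λy. 2) -2)) in 3), ∅)}), y↦thunk((let w = ((λz. ((λx. 4) z)) ((λy. 2) -2)) in 3), ∅)}, St=∅>
→ final value 1

Answer: 1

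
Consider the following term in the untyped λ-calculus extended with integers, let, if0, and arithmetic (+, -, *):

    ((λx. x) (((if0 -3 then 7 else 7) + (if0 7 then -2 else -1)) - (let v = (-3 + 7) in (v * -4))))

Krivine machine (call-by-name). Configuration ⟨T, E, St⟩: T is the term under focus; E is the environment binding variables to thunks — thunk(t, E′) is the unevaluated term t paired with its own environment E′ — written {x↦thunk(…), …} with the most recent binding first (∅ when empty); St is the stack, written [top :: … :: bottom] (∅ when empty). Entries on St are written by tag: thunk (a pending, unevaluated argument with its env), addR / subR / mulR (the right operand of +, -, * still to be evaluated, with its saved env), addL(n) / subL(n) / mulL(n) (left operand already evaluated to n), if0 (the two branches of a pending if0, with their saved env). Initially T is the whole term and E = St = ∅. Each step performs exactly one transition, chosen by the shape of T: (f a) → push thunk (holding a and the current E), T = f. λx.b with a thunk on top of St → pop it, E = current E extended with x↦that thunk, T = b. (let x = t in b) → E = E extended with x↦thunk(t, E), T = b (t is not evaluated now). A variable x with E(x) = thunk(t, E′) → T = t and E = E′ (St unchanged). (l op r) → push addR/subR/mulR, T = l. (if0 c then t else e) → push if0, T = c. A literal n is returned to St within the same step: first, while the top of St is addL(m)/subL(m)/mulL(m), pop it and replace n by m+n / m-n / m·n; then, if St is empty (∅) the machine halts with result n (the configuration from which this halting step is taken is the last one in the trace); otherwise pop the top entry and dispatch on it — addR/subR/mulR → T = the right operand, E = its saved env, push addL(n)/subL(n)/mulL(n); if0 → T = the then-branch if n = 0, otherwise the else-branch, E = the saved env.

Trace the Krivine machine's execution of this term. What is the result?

Answer: 22

Derivation:
[0] <T=((λx. x) (((if0 -3 then 7 else 7) + (if0 7 then -2 else -1)) - (let v = (-3 + 7) in (v * -4)))), E=∅, St=∅>
[1] <T=(λx. x), E=∅, St=[thunk]>
[2] <T=x, E={x↦thunk((((if0 -3 then 7 else 7) + (if0 7 then -2 else -1)) - (let v = (-3 + 7) in (v * -4))), ∅)}, St=∅>
[3] <T=(((if0 -3 then 7 else 7) + (if0 7 then -2 else -1)) - (let v = (-3 + 7) in (v * -4))), E=∅, St=∅>
[4] <T=((if0 -3 then 7 else 7) + (if0 7 then -2 else -1)), E=∅, St=[subR]>
[5] <T=(if0 -3 then 7 else 7), E=∅, St=[addR :: subR]>
[6] <T=-3, E=∅, St=[if0 :: addR :: subR]>
[7] <T=7, E=∅, St=[addR :: subR]>
[8] <T=(if0 7 then -2 else -1), E=∅, St=[addL(7) :: subR]>
[9] <T=7, E=∅, St=[if0 :: addL(7) :: subR]>
[10] <T=-1, E=∅, St=[addL(7) :: subR]>
[11] <T=(let v = (-3 + 7) in (v * -4)), E=∅, St=[subL(6)]>
[12] <T=(v * -4), E={v↦thunk((-3 + 7), ∅)}, St=[subL(6)]>
[13] <T=v, E={v↦thunk((-3 + 7), ∅)}, St=[mulR :: subL(6)]>
[14] <T=(-3 + 7), E=∅, St=[mulR :: subL(6)]>
[15] <T=-3, E=∅, St=[addR :: mulR :: subL(6)]>
[16] <T=7, E=∅, St=[addL(-3) :: mulR :: subL(6)]>
[17] <T=-4, E={v↦thunk((-3 + 7), ∅)}, St=[mulL(4) :: subL(6)]>
→ final value 22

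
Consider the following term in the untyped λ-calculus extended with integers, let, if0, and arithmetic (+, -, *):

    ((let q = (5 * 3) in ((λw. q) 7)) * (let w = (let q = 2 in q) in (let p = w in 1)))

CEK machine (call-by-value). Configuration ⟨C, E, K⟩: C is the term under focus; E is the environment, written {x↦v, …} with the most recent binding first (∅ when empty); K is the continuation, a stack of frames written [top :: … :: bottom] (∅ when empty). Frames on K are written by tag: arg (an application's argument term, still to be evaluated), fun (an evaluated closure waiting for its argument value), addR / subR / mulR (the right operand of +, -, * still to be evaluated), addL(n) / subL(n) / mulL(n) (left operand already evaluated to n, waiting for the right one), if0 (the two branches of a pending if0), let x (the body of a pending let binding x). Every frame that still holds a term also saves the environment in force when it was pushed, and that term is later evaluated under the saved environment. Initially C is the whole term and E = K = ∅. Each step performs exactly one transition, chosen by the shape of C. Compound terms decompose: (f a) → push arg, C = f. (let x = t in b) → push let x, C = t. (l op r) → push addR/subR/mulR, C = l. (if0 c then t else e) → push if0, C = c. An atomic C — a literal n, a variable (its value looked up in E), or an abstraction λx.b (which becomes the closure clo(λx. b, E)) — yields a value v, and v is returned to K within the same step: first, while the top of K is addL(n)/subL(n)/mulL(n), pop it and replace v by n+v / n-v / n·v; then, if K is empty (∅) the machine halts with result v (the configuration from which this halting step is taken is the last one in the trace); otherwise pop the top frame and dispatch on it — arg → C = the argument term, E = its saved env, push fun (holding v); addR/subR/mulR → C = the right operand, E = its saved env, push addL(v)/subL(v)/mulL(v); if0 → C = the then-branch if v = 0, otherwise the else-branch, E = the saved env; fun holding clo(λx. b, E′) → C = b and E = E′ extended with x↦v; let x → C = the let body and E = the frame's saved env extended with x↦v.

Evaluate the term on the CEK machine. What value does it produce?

Answer: 15

Derivation:
0. ⟨C=((let q = (5 * 3) in ((λw. q) 7)) * (let w = (let q = 2 in q) in (let p = w in 1))); E=∅; K=∅⟩
1. ⟨C=(let q = (5 * 3) in ((λw. q) 7)); E=∅; K=[mulR]⟩
2. ⟨C=(5 * 3); E=∅; K=[let q :: mulR]⟩
3. ⟨C=5; E=∅; K=[mulR :: let q :: mulR]⟩
4. ⟨C=3; E=∅; K=[mulL(5) :: let q :: mulR]⟩
5. ⟨C=((λw. q) 7); E={q↦15}; K=[mulR]⟩
6. ⟨C=(λw. q); E={q↦15}; K=[arg :: mulR]⟩
7. ⟨C=7; E={q↦15}; K=[fun :: mulR]⟩
8. ⟨C=q; E={w↦7, q↦15}; K=[mulR]⟩
9. ⟨C=(let w = (let q = 2 in q) in (let p = w in 1)); E=∅; K=[mulL(15)]⟩
10. ⟨C=(let q = 2 in q); E=∅; K=[let w :: mulL(15)]⟩
11. ⟨C=2; E=∅; K=[let q :: let w :: mulL(15)]⟩
12. ⟨C=q; E={q↦2}; K=[let w :: mulL(15)]⟩
13. ⟨C=(let p = w in 1); E={w↦2}; K=[mulL(15)]⟩
14. ⟨C=w; E={w↦2}; K=[let p :: mulL(15)]⟩
15. ⟨C=1; E={p↦2, w↦2}; K=[mulL(15)]⟩
→ final value 15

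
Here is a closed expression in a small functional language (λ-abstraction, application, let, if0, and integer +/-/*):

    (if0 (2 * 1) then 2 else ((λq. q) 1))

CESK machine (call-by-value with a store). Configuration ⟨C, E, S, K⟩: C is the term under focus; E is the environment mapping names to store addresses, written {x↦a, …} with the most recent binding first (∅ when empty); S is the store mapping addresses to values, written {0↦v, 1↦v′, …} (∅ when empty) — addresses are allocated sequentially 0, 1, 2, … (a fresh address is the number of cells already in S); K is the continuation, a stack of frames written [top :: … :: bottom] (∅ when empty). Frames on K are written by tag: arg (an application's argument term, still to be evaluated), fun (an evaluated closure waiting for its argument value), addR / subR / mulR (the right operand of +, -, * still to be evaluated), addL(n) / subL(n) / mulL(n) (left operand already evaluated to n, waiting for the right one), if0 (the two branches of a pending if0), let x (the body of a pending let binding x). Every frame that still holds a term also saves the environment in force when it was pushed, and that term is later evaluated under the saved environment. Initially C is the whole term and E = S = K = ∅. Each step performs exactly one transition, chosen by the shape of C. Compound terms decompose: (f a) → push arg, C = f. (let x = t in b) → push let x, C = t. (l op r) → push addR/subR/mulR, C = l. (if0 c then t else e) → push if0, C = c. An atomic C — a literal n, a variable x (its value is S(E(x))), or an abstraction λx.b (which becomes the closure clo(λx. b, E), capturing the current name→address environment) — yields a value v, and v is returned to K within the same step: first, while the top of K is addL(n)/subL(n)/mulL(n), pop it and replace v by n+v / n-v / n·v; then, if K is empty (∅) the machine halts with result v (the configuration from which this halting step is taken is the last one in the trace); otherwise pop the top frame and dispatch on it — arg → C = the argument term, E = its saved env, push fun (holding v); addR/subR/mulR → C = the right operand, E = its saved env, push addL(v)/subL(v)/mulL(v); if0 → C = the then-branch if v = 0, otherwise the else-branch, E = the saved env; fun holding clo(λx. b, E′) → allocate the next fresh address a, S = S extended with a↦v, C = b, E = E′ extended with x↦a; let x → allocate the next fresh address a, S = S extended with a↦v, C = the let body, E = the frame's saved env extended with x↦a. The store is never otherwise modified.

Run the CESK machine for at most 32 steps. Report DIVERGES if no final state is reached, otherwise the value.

t=0: [C=(if0 (2 * 1) then 2 else ((λq. q) 1)) | E=∅ | S=∅ | K=∅]
t=1: [C=(2 * 1) | E=∅ | S=∅ | K=[if0]]
t=2: [C=2 | E=∅ | S=∅ | K=[mulR :: if0]]
t=3: [C=1 | E=∅ | S=∅ | K=[mulL(2) :: if0]]
t=4: [C=((λq. q) 1) | E=∅ | S=∅ | K=∅]
t=5: [C=(λq. q) | E=∅ | S=∅ | K=[arg]]
t=6: [C=1 | E=∅ | S=∅ | K=[fun]]
t=7: [C=q | E={q↦0} | S={0↦1} | K=∅]
→ final value 1

Answer: 1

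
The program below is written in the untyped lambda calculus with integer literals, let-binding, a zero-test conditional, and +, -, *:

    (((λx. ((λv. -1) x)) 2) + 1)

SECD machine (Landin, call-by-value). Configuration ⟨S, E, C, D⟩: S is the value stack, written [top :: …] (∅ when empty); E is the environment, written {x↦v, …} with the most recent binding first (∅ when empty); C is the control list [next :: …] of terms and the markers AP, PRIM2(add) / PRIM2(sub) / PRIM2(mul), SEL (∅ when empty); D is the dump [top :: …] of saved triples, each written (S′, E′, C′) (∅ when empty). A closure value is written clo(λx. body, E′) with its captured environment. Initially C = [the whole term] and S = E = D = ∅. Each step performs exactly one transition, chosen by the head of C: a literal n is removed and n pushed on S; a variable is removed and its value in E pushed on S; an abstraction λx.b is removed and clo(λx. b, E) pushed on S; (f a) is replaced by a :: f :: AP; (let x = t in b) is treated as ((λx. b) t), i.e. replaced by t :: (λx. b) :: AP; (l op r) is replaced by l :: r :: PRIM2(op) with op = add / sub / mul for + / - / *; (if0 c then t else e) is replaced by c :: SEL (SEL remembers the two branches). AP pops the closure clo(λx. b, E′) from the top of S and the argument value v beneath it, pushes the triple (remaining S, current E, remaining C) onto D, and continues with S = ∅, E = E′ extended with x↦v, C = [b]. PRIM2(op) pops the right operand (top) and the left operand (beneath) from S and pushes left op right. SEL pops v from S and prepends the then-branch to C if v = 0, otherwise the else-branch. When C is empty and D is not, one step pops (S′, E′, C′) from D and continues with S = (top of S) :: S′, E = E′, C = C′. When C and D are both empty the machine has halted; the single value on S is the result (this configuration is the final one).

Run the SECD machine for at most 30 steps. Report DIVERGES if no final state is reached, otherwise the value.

Answer: 0

Derivation:
step 0: [S=∅ | E=∅ | C=[(((λx. ((λv. -1) x)) 2) + 1)] | D=∅]
step 1: [S=∅ | E=∅ | C=[((λx. ((λv. -1) x)) 2) :: 1 :: PRIM2(add)] | D=∅]
step 2: [S=∅ | E=∅ | C=[2 :: (λx. ((λv. -1) x)) :: AP :: 1 :: PRIM2(add)] | D=∅]
step 3: [S=[2] | E=∅ | C=[(λx. ((λv. -1) x)) :: AP :: 1 :: PRIM2(add)] | D=∅]
step 4: [S=[clo(λx. ((λv. -1) x), ∅) :: 2] | E=∅ | C=[AP :: 1 :: PRIM2(add)] | D=∅]
step 5: [S=∅ | E={x↦2} | C=[((λv. -1) x)] | D=[(∅, ∅, [1 :: PRIM2(add)])]]
step 6: [S=∅ | E={x↦2} | C=[x :: (λv. -1) :: AP] | D=[(∅, ∅, [1 :: PRIM2(add)])]]
step 7: [S=[2] | E={x↦2} | C=[(λv. -1) :: AP] | D=[(∅, ∅, [1 :: PRIM2(add)])]]
step 8: [S=[clo(λv. -1, {x↦2}) :: 2] | E={x↦2} | C=[AP] | D=[(∅, ∅, [1 :: PRIM2(add)])]]
step 9: [S=∅ | E={v↦2, x↦2} | C=[-1] | D=[(∅, {x↦2}, ∅) :: (∅, ∅, [1 :: PRIM2(add)])]]
step 10: [S=[-1] | E={v↦2, x↦2} | C=∅ | D=[(∅, {x↦2}, ∅) :: (∅, ∅, [1 :: PRIM2(add)])]]
step 11: [S=[-1] | E={x↦2} | C=∅ | D=[(∅, ∅, [1 :: PRIM2(add)])]]
step 12: [S=[-1] | E=∅ | C=[1 :: PRIM2(add)] | D=∅]
step 13: [S=[1 :: -1] | E=∅ | C=[PRIM2(add)] | D=∅]
step 14: [S=[0] | E=∅ | C=∅ | D=∅]
→ final value 0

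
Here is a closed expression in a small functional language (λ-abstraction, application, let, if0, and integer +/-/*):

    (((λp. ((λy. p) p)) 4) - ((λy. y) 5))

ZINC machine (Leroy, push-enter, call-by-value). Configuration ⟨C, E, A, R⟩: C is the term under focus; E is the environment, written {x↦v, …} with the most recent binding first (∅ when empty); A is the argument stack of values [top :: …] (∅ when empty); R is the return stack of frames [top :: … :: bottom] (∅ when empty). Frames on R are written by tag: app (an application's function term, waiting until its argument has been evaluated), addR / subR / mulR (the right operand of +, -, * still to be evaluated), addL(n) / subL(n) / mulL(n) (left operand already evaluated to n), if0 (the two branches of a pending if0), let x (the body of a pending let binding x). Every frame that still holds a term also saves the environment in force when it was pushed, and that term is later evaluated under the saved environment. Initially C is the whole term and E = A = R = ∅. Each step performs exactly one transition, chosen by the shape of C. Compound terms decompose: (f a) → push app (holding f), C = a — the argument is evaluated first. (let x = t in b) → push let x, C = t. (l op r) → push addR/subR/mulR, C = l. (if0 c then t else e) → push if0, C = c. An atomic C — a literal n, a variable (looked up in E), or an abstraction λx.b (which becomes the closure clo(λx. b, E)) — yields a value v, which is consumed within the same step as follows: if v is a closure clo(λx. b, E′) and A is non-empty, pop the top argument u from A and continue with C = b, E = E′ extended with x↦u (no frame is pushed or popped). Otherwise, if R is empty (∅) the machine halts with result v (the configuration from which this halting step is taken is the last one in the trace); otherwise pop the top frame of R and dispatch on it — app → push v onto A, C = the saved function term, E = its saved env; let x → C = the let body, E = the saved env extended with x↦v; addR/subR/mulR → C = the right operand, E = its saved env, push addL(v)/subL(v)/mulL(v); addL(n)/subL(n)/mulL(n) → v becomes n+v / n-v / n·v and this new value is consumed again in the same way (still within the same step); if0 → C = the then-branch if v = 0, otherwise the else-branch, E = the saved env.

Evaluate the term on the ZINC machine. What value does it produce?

[0] <C=(((λp. ((λy. p) p)) 4) - ((λy. y) 5)), E=∅, A=∅, R=∅>
[1] <C=((λp. ((λy. p) p)) 4), E=∅, A=∅, R=[subR]>
[2] <C=4, E=∅, A=∅, R=[app :: subR]>
[3] <C=(λp. ((λy. p) p)), E=∅, A=[4], R=[subR]>
[4] <C=((λy. p) p), E={p↦4}, A=∅, R=[subR]>
[5] <C=p, E={p↦4}, A=∅, R=[app :: subR]>
[6] <C=(λy. p), E={p↦4}, A=[4], R=[subR]>
[7] <C=p, E={y↦4, p↦4}, A=∅, R=[subR]>
[8] <C=((λy. y) 5), E=∅, A=∅, R=[subL(4)]>
[9] <C=5, E=∅, A=∅, R=[app :: subL(4)]>
[10] <C=(λy. y), E=∅, A=[5], R=[subL(4)]>
[11] <C=y, E={y↦5}, A=∅, R=[subL(4)]>
→ final value -1

Answer: -1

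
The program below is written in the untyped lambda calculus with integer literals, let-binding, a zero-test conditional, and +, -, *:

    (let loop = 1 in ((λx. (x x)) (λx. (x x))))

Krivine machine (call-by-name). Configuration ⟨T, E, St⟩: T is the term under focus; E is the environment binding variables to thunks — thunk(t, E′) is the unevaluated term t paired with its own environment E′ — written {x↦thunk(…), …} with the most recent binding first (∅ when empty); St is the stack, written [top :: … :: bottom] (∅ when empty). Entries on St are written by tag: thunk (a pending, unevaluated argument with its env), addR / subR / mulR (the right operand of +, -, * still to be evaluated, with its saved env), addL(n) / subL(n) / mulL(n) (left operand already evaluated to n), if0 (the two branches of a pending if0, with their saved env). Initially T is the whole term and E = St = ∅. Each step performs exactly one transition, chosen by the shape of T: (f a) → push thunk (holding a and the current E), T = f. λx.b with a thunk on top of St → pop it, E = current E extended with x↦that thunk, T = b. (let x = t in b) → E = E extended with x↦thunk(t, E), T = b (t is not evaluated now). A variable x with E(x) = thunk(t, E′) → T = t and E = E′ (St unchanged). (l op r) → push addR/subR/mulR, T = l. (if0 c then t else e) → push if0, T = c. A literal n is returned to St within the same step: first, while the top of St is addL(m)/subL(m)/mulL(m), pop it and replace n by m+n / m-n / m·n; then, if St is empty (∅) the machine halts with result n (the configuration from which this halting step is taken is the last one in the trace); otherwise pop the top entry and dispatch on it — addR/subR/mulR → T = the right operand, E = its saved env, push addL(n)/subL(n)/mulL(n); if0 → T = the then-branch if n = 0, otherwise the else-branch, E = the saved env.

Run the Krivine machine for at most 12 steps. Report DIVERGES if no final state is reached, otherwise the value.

Answer: DIVERGES (no final state within 12 steps)

Derivation:
0. [T=(let loop = 1 in ((λx. (x x)) (λx. (x x)))) | E=∅ | St=∅]
1. [T=((λx. (x x)) (λx. (x x))) | E={loop↦thunk(1, ∅)} | St=∅]
2. [T=(λx. (x x)) | E={loop↦thunk(1, ∅)} | St=[thunk]]
3. [T=(x x) | E={x↦thunk((λx. (x x)), {loop↦thunk(1, ∅)}), loop↦thunk(1, ∅)} | St=∅]
4. [T=x | E={x↦thunk((λx. (x x)), {loop↦thunk(1, ∅)}), loop↦thunk(1, ∅)} | St=[thunk]]
5. [T=(λx. (x x)) | E={loop↦thunk(1, ∅)} | St=[thunk]]
6. [T=(x x) | E={x↦thunk(x, {x↦thunk((λx. (x x)), {loop↦thunk(1, ∅)}), loop↦thunk(1, ∅)}), loop↦thunk(1, ∅)} | St=∅]
7. [T=x | E={x↦thunk(x, {x↦thunk((λx. (x x)), {loop↦thunk(1, ∅)}), loop↦thunk(1, ∅)}), loop↦thunk(1, ∅)} | St=[thunk]]
8. [T=x | E={x↦thunk((λx. (x x)), {loop↦thunk(1, ∅)}), loop↦thunk(1, ∅)} | St=[thunk]]
9. [T=(λx. (x x)) | E={loop↦thunk(1, ∅)} | St=[thunk]]
10. [T=(x x) | E={x↦thunk(x, {x↦thunk(x, {x↦thunk((λx. (x x)), {loop↦thunk(1, ∅)}), loop↦thunk(1, ∅)}), loop↦thunk(1, ∅)}), loop↦thunk(1, ∅)} | St=∅]
11. [T=x | E={x↦thunk(x, {x↦thunk(x, {x↦thunk((λx. (x x)), {loop↦thunk(1, ∅)}), loop↦thunk(1, ∅)}), loop↦thunk(1, ∅)}), loop↦thunk(1, ∅)} | St=[thunk]]
12. [T=x | E={x↦thunk(x, {x↦thunk((λx. (x x)), {loop↦thunk(1, ∅)}), loop↦thunk(1, ∅)}), loop↦thunk(1, ∅)} | St=[thunk]]
→ 12 transitions taken and the configuration is still not final: no result within 12 steps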